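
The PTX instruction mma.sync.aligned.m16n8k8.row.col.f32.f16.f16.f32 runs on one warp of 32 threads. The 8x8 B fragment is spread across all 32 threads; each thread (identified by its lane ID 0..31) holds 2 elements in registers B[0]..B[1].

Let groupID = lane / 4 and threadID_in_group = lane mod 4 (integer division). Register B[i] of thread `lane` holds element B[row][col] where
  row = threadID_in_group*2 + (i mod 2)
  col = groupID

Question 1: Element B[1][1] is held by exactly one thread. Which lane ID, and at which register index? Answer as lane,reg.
c=1→G=1  r=1→T=0,p=1
L=1*4+0=4  i=1=1

4,1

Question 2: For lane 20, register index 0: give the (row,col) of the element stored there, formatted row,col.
lane 20->20/4=5, 20 mod 4=0
i=0  r:2·0+0->0  c:5

0,5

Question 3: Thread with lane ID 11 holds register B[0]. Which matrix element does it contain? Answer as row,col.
lane 11->11/4=2, 11 mod 4=3
i=0  r:2·3+0->6  c:2

6,2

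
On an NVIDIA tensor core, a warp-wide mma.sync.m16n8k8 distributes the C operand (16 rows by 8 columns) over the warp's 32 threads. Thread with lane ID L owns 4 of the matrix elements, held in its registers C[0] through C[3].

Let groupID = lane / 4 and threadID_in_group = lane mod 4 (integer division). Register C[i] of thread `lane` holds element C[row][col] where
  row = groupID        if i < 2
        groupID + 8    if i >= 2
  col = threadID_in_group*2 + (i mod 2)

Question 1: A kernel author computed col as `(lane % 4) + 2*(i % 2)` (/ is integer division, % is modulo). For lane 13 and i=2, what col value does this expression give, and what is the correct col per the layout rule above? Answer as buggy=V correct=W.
buggy=1 correct=2

`(lane % 4) + 2*(i % 2)`[13,2]→1
13: G=3,T=1
[2] (3+8,1*2+0) = (11,2)
col: 1 vs 2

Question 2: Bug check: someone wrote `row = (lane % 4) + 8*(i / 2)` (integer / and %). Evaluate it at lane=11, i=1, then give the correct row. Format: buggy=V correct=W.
`(lane % 4) + 8*(i / 2)`[11,1]=>3
L=11=>grp=11>>2=2, tig=11&3=3
[1]=>row 2+0=2  col 3·2+1=7
row: 3 vs 2

buggy=3 correct=2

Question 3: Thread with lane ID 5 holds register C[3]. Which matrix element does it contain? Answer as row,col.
9,3

lane 5->5/4=1, 5 mod 4=1
i=3  r:1+8->9  c:2·1+1->3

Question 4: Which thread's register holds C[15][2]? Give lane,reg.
29,2

r=15⇒gr=7,Rb=1  c=2⇒th=1,odd=0
L=7*4+1=29  i=1*2+0=2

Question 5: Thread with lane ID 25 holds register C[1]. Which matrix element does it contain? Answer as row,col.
6,3

lane 25: grp=6 (25/4), tig=1 (25%4)
i=1: r=6+0=6, c=1*2+1=3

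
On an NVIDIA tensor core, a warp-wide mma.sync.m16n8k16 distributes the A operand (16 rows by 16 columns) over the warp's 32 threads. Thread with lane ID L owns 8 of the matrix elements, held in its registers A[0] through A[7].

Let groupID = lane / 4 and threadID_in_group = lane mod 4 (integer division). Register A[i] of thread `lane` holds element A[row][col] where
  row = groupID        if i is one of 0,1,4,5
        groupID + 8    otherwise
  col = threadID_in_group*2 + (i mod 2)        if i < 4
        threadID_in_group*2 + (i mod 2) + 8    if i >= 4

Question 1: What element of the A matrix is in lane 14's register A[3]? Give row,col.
lane 14: G=3 (14/4), T=2 (14%4)
i=3: r=3+8=11, c=2*2+1+0=5

11,5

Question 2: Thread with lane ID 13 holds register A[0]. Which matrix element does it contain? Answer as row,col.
lane 13⇒13/4=3, 13 mod 4=1
i=0  r:3+0⇒3  c:2·1+0+0⇒2

3,2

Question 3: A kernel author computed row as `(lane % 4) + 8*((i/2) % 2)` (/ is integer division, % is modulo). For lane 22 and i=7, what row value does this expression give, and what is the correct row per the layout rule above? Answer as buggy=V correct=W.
`(lane % 4) + 8*((i/2) % 2)`[22,7]→10
22: G=5,T=2
[7] (5+8,2*2+1+8) = (13,13)
row: 10 vs 13

buggy=10 correct=13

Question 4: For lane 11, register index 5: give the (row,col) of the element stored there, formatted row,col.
2,15

L=11⇒gr=11>>2=2, th=11&3=3
[5]⇒row 2+0=2  col 3·2+1+8=15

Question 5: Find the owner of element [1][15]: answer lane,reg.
7,5

r=1->g=1,rb=0  c=15->cb=1,t=3,b0=1
L=1*4+3=7  i=1*4+0*2+1=5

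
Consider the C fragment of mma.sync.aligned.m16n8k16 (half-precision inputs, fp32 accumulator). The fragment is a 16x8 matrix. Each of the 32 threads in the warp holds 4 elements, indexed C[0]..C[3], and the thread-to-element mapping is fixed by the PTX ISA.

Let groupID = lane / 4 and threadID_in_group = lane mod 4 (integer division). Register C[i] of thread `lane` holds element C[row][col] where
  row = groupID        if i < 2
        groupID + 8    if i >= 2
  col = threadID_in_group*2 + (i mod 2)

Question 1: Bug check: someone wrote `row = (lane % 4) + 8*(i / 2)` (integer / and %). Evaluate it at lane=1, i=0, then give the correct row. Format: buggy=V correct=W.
`(lane % 4) + 8*(i / 2)`[1,0]->1
lane 1: g=0 (1/4), t=1 (1%4)
i=0: r=0+0=0, c=1*2+0=2
row: 1 vs 0

buggy=1 correct=0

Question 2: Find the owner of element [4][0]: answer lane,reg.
16,0

r=4→G=4,rhi=0  c=0→T=0,p=0
L=4*4+0=16  i=0*2+0=0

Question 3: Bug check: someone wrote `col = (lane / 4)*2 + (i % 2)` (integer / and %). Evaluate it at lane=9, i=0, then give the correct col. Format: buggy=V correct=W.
buggy=4 correct=2

`(lane / 4)*2 + (i % 2)`[9,0]->4
L=9->g=9>>2=2, t=9&3=1
[0]->row 2+0=2  col 1·2+0=2
col: 4 vs 2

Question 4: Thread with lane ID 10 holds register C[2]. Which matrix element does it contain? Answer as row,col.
lane 10: gr=2 (10/4), th=2 (10%4)
i=2: r=2+8=10, c=2*2+0=4

10,4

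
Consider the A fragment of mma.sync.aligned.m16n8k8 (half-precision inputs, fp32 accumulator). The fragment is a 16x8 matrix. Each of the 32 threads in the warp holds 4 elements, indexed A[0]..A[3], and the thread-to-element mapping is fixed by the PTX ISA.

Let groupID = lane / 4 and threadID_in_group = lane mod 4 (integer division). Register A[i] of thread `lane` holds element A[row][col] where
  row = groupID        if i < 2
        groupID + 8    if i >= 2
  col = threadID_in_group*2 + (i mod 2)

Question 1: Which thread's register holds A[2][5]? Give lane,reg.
10,1

r=2->g=2,rb=0  c=5->t=2,b0=1
L=2*4+2=10  i=0*2+1=1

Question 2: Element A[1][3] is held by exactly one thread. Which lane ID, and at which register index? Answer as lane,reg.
r=1->g=1,rb=0  c=3->t=1,b0=1
L=1*4+1=5  i=0*2+1=1

5,1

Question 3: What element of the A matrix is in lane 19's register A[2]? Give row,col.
12,6

lane 19: g=4 (19/4), t=3 (19%4)
i=2: r=4+8=12, c=3*2+0=6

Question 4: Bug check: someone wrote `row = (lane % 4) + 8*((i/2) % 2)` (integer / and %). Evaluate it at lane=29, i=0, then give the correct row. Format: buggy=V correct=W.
buggy=1 correct=7

`(lane % 4) + 8*((i/2) % 2)`[29,0]⇒1
29: gr=7,th=1
[0] (7+0,1*2+0) = (7,2)
row: 1 vs 7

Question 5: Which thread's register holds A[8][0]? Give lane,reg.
r=8⇒gr=0,Rb=1  c=0⇒th=0,odd=0
L=0*4+0=0  i=1*2+0=2

0,2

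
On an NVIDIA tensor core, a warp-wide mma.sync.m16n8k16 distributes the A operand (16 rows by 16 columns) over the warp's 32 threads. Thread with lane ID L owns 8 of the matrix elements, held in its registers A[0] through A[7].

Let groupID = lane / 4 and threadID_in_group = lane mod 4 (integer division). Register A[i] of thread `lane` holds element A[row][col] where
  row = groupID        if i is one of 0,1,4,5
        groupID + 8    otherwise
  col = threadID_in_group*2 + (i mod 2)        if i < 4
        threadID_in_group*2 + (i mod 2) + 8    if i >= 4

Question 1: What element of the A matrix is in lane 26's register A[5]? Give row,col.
6,13

L=26->gid=26>>2=6, tid=26&3=2
[5]->row 6+0=6  col 2·2+1+8=13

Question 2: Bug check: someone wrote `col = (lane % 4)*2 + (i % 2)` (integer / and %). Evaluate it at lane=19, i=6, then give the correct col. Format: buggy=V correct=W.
`(lane % 4)*2 + (i % 2)`[19,6]→6
lane 19: G=4 (19/4), T=3 (19%4)
i=6: r=4+8=12, c=3*2+0+8=14
col: 6 vs 14

buggy=6 correct=14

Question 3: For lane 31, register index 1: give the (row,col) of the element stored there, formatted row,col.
7,7

lane 31->31/4=7, 31 mod 4=3
i=1  r:7+0->7  c:2·3+1+0->7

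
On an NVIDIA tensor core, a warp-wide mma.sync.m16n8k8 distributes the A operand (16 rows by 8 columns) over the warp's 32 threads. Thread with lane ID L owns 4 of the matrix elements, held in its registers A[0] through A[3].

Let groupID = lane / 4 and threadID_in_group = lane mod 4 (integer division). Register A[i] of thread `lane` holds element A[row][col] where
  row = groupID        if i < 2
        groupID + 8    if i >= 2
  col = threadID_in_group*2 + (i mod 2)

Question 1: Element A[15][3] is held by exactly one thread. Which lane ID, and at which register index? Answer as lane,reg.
29,3

r=15->g=7,rb=1  c=3->t=1,b0=1
L=7*4+1=29  i=1*2+1=3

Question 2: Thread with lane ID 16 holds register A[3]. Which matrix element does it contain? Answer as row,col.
12,1

16: g=4,t=0
[3] (4+8,0*2+1) = (12,1)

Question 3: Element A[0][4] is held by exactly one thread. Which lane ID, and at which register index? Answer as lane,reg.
r: 0->gid=0,r8=0  c: 4->tid=2,i&1=0
L=0*4+2=2  i=0*2+0=0

2,0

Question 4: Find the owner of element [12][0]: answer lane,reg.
16,2

r:12=>grp=4,rB=1  c:0=>tig=0,lo=0
L=4*4+0=16  i=1*2+0=2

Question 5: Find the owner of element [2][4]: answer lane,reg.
10,0

r=2->g=2,rb=0  c=4->t=2,b0=0
L=2*4+2=10  i=0*2+0=0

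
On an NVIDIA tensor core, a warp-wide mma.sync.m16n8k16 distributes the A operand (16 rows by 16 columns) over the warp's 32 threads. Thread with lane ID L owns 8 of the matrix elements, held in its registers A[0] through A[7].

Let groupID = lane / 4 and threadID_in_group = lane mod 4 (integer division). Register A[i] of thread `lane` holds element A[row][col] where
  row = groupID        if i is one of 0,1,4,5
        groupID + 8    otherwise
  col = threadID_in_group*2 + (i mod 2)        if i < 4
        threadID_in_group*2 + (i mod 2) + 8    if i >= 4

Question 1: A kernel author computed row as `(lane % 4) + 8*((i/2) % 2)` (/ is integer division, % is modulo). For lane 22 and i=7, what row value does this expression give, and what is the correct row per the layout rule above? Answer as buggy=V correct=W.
buggy=10 correct=13

`(lane % 4) + 8*((i/2) % 2)`[22,7]→10
lane 22: G=5 (22/4), T=2 (22%4)
i=7: r=5+8=13, c=2*2+1+8=13
row: 10 vs 13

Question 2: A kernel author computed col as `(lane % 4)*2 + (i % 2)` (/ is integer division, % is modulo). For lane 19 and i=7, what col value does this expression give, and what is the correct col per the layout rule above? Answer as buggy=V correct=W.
buggy=7 correct=15

`(lane % 4)*2 + (i % 2)`[19,7]->7
lane 19->19/4=4, 19 mod 4=3
i=7  r:4+8->12  c:2·3+1+8->15
col: 7 vs 15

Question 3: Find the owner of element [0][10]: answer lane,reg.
r: 0->gid=0,r8=0  c: 10->c8=1,tid=1,i&1=0
L=0*4+1=1  i=1*4+0*2+0=4

1,4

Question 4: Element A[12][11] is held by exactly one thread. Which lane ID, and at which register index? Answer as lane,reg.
17,7

r:12=>grp=4,rB=1  c:11=>cB=1,tig=1,lo=1
L=4*4+1=17  i=1*4+1*2+1=7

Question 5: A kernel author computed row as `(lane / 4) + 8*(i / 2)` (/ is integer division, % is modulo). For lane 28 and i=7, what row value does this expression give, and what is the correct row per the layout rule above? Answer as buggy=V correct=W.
`(lane / 4) + 8*(i / 2)`[28,7]=>31
L=28=>grp=28>>2=7, tig=28&3=0
[7]=>row 7+8=15  col 0·2+1+8=9
row: 31 vs 15

buggy=31 correct=15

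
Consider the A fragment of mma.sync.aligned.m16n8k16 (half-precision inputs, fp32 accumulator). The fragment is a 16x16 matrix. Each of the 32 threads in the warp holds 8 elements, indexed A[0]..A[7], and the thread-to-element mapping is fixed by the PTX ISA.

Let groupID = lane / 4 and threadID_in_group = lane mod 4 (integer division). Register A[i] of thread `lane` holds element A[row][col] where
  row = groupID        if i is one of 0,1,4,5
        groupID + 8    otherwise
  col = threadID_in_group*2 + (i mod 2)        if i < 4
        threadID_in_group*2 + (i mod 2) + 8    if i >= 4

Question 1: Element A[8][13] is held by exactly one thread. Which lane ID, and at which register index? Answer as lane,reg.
2,7

r=8->g=0,rb=1  c=13->cb=1,t=2,b0=1
L=0*4+2=2  i=1*4+1*2+1=7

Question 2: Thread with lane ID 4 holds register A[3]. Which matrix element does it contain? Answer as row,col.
4: gr=1,th=0
[3] (1+8,0*2+1+0) = (9,1)

9,1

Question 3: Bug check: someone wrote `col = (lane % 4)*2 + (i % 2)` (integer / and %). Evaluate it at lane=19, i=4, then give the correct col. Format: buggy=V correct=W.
buggy=6 correct=14

`(lane % 4)*2 + (i % 2)`[19,4]->6
19: g=4,t=3
[4] (4+0,3*2+0+8) = (4,14)
col: 6 vs 14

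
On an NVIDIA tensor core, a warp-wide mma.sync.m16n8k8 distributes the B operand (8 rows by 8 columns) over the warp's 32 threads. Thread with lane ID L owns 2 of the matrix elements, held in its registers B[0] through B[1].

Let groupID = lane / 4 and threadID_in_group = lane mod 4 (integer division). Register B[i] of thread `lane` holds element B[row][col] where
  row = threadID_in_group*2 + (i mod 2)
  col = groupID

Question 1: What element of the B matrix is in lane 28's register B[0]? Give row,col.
0,7

L=28→G=28>>2=7, T=28&3=0
[0]→row 0·2+0=0  col G=7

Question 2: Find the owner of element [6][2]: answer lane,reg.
11,0

c=2->g=2  r=6->t=3,b0=0
L=2*4+3=11  i=0=0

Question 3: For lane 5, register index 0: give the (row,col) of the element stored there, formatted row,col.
2,1

lane 5: gr=1 (5/4), th=1 (5%4)
i=0: r=1*2+0=2, c=gr=1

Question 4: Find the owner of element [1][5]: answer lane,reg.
20,1

c=5->g=5  r=1->t=0,b0=1
L=5*4+0=20  i=1=1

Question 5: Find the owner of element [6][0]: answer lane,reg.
c=0→G=0  r=6→T=3,p=0
L=0*4+3=3  i=0=0

3,0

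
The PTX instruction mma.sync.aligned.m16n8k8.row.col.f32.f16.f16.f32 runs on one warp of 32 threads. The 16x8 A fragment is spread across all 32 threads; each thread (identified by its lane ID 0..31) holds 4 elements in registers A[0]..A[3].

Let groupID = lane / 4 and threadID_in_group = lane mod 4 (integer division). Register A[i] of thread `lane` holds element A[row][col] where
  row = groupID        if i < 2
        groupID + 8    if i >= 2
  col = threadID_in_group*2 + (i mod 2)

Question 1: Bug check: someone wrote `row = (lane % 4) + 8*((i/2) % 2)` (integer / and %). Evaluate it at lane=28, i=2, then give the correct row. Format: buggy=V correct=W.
`(lane % 4) + 8*((i/2) % 2)`[28,2]=>8
lane 28: grp=7 (28/4), tig=0 (28%4)
i=2: r=7+8=15, c=0*2+0=0
row: 8 vs 15

buggy=8 correct=15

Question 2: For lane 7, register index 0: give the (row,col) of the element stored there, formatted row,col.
7: gid=1,tid=3
[0] (1+0,3*2+0) = (1,6)

1,6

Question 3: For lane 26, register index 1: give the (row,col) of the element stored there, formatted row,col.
L=26=>grp=26>>2=6, tig=26&3=2
[1]=>row 6+0=6  col 2·2+1=5

6,5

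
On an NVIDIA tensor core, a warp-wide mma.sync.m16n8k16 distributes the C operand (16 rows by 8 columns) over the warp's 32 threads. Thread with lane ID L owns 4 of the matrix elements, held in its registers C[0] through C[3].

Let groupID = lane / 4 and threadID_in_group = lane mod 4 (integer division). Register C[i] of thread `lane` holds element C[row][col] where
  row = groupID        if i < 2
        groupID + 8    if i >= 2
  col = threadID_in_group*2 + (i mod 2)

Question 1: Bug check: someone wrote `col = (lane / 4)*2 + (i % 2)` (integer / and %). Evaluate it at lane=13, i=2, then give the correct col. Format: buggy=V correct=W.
`(lane / 4)*2 + (i % 2)`[13,2]->6
lane 13->13/4=3, 13 mod 4=1
i=2  r:3+8->11  c:2·1+0->2
col: 6 vs 2

buggy=6 correct=2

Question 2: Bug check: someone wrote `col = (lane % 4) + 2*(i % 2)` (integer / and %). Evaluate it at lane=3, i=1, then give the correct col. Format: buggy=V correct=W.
`(lane % 4) + 2*(i % 2)`[3,1]=>5
lane 3: grp=0 (3/4), tig=3 (3%4)
i=1: r=0+0=0, c=3*2+1=7
col: 5 vs 7

buggy=5 correct=7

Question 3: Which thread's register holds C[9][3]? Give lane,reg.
5,3

r=9->g=1,rb=1  c=3->t=1,b0=1
L=1*4+1=5  i=1*2+1=3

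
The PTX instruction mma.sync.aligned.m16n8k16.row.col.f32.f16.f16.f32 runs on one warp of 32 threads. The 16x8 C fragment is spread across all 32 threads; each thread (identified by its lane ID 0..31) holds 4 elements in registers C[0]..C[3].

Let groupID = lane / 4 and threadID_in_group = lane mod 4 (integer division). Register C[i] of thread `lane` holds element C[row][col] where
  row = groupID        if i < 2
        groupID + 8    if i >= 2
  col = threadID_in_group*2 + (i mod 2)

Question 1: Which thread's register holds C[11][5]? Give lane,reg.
r=11->g=3,rb=1  c=5->t=2,b0=1
L=3*4+2=14  i=1*2+1=3

14,3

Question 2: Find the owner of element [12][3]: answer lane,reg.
17,3

r:12=>grp=4,rB=1  c:3=>tig=1,lo=1
L=4*4+1=17  i=1*2+1=3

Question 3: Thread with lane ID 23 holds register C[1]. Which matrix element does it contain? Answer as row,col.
5,7

lane 23: g=5 (23/4), t=3 (23%4)
i=1: r=5+0=5, c=3*2+1=7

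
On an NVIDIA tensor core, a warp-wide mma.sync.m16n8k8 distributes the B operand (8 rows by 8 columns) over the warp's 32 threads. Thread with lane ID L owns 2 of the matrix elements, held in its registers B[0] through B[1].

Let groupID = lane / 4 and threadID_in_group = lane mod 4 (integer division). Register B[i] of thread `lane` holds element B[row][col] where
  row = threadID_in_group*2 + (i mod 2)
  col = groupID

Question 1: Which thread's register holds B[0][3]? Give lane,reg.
c=3→G=3  r=0→T=0,p=0
L=3*4+0=12  i=0=0

12,0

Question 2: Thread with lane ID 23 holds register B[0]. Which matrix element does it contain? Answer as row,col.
6,5

23: gr=5,th=3
[0] (3*2+0,5) = (6,5)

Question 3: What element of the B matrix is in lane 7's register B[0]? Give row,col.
L=7->gid=7>>2=1, tid=7&3=3
[0]->row 3·2+0=6  col gid=1

6,1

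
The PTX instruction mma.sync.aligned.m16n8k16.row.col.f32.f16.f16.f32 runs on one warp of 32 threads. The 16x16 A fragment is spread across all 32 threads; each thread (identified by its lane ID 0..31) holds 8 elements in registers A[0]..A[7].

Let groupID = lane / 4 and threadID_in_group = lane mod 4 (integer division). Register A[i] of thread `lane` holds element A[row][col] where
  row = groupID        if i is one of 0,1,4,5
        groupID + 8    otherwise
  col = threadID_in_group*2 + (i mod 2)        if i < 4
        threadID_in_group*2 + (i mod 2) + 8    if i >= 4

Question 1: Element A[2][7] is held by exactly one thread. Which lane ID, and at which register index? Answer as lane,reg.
r=2→G=2,rhi=0  c=7→chi=0,T=3,p=1
L=2*4+3=11  i=0*4+0*2+1=1

11,1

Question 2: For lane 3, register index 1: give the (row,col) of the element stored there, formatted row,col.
3: g=0,t=3
[1] (0+0,3*2+1+0) = (0,7)

0,7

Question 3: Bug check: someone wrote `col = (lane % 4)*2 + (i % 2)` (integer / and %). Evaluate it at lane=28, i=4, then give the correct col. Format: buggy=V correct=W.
`(lane % 4)*2 + (i % 2)`[28,4]=>0
L=28=>grp=28>>2=7, tig=28&3=0
[4]=>row 7+0=7  col 0·2+0+8=8
col: 0 vs 8

buggy=0 correct=8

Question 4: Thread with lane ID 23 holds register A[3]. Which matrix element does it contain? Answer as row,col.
lane 23=>23/4=5, 23 mod 4=3
i=3  r:5+8=>13  c:2·3+1+0=>7

13,7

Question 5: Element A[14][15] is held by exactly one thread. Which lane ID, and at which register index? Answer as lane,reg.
27,7

r=14->g=6,rb=1  c=15->cb=1,t=3,b0=1
L=6*4+3=27  i=1*4+1*2+1=7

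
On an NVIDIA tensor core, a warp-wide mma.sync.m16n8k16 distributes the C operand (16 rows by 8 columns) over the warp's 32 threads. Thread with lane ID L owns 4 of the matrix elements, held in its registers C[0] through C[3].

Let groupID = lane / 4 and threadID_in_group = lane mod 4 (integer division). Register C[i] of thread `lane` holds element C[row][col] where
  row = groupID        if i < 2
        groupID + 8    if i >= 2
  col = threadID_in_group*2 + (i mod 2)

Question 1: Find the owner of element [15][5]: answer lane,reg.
r:15=>grp=7,rB=1  c:5=>tig=2,lo=1
L=7*4+2=30  i=1*2+1=3

30,3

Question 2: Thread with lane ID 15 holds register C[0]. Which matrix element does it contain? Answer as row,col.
lane 15->15/4=3, 15 mod 4=3
i=0  r:3+0->3  c:2·3+0->6

3,6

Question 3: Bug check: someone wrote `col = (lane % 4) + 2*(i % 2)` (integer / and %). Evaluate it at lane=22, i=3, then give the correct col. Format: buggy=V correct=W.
buggy=4 correct=5

`(lane % 4) + 2*(i % 2)`[22,3]->4
lane 22: g=5 (22/4), t=2 (22%4)
i=3: r=5+8=13, c=2*2+1=5
col: 4 vs 5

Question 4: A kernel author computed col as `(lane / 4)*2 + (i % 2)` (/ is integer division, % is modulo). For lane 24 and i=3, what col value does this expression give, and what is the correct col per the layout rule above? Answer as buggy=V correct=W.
buggy=13 correct=1

`(lane / 4)*2 + (i % 2)`[24,3]=>13
24: grp=6,tig=0
[3] (6+8,0*2+1) = (14,1)
col: 13 vs 1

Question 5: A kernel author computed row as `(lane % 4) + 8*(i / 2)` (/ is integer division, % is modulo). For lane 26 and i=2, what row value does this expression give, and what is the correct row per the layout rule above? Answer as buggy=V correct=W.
buggy=10 correct=14

`(lane % 4) + 8*(i / 2)`[26,2]=>10
26: grp=6,tig=2
[2] (6+8,2*2+0) = (14,4)
row: 10 vs 14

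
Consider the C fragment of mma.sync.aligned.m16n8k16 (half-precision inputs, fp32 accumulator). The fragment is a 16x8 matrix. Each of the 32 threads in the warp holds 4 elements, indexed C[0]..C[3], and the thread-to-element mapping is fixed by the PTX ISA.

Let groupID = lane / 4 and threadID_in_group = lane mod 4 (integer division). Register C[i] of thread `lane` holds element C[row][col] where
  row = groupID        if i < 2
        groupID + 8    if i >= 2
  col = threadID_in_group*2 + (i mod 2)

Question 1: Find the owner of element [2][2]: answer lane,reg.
r=2→G=2,rhi=0  c=2→T=1,p=0
L=2*4+1=9  i=0*2+0=0

9,0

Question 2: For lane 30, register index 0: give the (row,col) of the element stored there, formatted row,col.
7,4

30: gid=7,tid=2
[0] (7+0,2*2+0) = (7,4)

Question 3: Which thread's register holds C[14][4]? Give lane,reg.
26,2

r: 14->gid=6,r8=1  c: 4->tid=2,i&1=0
L=6*4+2=26  i=1*2+0=2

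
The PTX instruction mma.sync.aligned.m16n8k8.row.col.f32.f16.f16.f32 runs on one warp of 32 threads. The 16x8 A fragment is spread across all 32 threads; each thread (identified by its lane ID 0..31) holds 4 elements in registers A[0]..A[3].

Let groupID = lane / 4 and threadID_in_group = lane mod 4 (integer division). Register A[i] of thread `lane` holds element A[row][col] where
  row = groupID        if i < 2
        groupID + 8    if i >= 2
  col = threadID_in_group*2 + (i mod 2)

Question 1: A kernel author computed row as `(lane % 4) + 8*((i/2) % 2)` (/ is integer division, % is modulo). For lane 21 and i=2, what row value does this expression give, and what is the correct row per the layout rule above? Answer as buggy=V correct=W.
buggy=9 correct=13

`(lane % 4) + 8*((i/2) % 2)`[21,2]->9
lane 21->21/4=5, 21 mod 4=1
i=2  r:5+8->13  c:2·1+0->2
row: 9 vs 13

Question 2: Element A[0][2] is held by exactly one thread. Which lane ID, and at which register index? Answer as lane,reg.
1,0

r=0→G=0,rhi=0  c=2→T=1,p=0
L=0*4+1=1  i=0*2+0=0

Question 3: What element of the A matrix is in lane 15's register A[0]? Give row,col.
3,6

lane 15⇒15/4=3, 15 mod 4=3
i=0  r:3+0⇒3  c:2·3+0⇒6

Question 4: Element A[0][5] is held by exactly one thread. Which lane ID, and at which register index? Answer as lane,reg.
2,1

r=0->g=0,rb=0  c=5->t=2,b0=1
L=0*4+2=2  i=0*2+1=1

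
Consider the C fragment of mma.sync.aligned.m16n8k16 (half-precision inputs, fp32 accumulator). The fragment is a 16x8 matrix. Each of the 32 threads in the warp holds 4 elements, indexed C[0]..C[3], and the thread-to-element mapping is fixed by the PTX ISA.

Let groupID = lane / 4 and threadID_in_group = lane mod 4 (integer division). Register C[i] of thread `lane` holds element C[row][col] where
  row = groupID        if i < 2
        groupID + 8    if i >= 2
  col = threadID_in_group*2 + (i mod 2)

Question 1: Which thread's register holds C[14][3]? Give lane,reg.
25,3

r:14=>grp=6,rB=1  c:3=>tig=1,lo=1
L=6*4+1=25  i=1*2+1=3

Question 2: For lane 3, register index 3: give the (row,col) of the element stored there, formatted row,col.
lane 3⇒3/4=0, 3 mod 4=3
i=3  r:0+8⇒8  c:2·3+1⇒7

8,7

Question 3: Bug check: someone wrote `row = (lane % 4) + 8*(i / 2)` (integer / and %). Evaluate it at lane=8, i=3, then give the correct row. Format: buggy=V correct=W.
buggy=8 correct=10

`(lane % 4) + 8*(i / 2)`[8,3]→8
lane 8→8/4=2, 8 mod 4=0
i=3  r:2+8→10  c:2·0+1→1
row: 8 vs 10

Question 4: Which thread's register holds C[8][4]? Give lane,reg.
r:8=>grp=0,rB=1  c:4=>tig=2,lo=0
L=0*4+2=2  i=1*2+0=2

2,2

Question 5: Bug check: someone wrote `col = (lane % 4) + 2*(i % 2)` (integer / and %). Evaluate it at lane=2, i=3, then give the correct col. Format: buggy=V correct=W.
`(lane % 4) + 2*(i % 2)`[2,3]->4
L=2->gid=2>>2=0, tid=2&3=2
[3]->row 0+8=8  col 2·2+1=5
col: 4 vs 5

buggy=4 correct=5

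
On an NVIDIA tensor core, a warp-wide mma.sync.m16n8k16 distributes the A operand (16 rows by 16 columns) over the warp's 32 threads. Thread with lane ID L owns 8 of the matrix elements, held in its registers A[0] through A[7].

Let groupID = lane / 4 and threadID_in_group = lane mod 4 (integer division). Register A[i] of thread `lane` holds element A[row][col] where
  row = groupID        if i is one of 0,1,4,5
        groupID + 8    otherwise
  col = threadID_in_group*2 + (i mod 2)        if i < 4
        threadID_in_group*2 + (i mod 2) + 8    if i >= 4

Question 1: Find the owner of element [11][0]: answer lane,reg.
12,2

r: 11->gid=3,r8=1  c: 0->c8=0,tid=0,i&1=0
L=3*4+0=12  i=0*4+1*2+0=2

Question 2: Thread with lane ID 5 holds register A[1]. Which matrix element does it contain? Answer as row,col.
5: gr=1,th=1
[1] (1+0,1*2+1+0) = (1,3)

1,3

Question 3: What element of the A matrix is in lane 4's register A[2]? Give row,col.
9,0

lane 4->4/4=1, 4 mod 4=0
i=2  r:1+8->9  c:2·0+0+0->0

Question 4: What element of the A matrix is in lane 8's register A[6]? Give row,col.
lane 8: G=2 (8/4), T=0 (8%4)
i=6: r=2+8=10, c=0*2+0+8=8

10,8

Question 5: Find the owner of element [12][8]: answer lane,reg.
16,6

r=12⇒gr=4,Rb=1  c=8⇒Cb=1,th=0,odd=0
L=4*4+0=16  i=1*4+1*2+0=6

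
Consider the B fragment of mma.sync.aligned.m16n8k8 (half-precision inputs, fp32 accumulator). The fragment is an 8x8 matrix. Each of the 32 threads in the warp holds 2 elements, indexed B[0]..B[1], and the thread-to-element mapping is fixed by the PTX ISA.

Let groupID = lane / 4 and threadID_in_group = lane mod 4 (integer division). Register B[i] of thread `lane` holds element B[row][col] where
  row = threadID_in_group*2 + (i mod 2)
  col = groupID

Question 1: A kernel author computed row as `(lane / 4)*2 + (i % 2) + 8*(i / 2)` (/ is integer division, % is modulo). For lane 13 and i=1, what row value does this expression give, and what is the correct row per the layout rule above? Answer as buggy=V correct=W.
buggy=7 correct=3

`(lane / 4)*2 + (i % 2) + 8*(i / 2)`[13,1]=>7
L=13=>grp=13>>2=3, tig=13&3=1
[1]=>row 1·2+1=3  col grp=3
row: 7 vs 3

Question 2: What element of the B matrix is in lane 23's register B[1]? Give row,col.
lane 23: grp=5 (23/4), tig=3 (23%4)
i=1: r=3*2+1=7, c=grp=5

7,5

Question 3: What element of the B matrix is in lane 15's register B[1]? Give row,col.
lane 15->15/4=3, 15 mod 4=3
i=1  r:2·3+1->7  c:3

7,3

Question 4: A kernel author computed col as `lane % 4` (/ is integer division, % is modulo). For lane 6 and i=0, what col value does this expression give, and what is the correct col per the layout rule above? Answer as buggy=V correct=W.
buggy=2 correct=1

`lane % 4`[6,0]->2
lane 6: gid=1 (6/4), tid=2 (6%4)
i=0: r=2*2+0=4, c=gid=1
col: 2 vs 1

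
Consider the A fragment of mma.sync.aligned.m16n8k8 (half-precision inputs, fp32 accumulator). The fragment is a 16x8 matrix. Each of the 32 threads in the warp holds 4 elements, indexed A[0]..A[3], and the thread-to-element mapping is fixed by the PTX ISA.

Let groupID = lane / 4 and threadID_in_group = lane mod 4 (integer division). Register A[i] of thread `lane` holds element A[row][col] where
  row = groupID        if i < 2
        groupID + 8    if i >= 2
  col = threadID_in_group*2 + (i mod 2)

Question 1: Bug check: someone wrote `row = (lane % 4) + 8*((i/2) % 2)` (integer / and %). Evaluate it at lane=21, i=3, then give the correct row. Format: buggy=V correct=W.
`(lane % 4) + 8*((i/2) % 2)`[21,3]->9
lane 21->21/4=5, 21 mod 4=1
i=3  r:5+8->13  c:2·1+1->3
row: 9 vs 13

buggy=9 correct=13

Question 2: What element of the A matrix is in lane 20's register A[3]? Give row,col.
lane 20->20/4=5, 20 mod 4=0
i=3  r:5+8->13  c:2·0+1->1

13,1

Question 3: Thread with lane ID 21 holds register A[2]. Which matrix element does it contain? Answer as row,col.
L=21->gid=21>>2=5, tid=21&3=1
[2]->row 5+8=13  col 1·2+0=2

13,2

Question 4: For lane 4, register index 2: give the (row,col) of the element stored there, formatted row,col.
lane 4->4/4=1, 4 mod 4=0
i=2  r:1+8->9  c:2·0+0->0

9,0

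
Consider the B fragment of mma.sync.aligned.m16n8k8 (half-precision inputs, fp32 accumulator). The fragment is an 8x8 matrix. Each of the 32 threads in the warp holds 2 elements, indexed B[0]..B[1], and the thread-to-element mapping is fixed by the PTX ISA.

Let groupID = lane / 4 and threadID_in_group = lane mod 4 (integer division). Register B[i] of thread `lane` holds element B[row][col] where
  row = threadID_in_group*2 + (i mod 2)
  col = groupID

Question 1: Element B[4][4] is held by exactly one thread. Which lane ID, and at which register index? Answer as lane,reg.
c=4->g=4  r=4->t=2,b0=0
L=4*4+2=18  i=0=0

18,0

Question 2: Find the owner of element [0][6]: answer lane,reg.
c=6⇒gr=6  r=0⇒th=0,odd=0
L=6*4+0=24  i=0=0

24,0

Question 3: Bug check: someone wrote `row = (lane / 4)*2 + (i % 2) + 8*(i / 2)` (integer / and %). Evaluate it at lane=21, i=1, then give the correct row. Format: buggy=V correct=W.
`(lane / 4)*2 + (i % 2) + 8*(i / 2)`[21,1]→11
21: G=5,T=1
[1] (1*2+1,5) = (3,5)
row: 11 vs 3

buggy=11 correct=3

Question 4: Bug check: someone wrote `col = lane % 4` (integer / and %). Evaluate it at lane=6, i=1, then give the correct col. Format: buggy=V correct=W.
`lane % 4`[6,1]⇒2
L=6⇒gr=6>>2=1, th=6&3=2
[1]⇒row 2·2+1=5  col gr=1
col: 2 vs 1

buggy=2 correct=1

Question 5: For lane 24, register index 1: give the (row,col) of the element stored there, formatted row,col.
1,6

lane 24→24/4=6, 24 mod 4=0
i=1  r:2·0+1→1  c:6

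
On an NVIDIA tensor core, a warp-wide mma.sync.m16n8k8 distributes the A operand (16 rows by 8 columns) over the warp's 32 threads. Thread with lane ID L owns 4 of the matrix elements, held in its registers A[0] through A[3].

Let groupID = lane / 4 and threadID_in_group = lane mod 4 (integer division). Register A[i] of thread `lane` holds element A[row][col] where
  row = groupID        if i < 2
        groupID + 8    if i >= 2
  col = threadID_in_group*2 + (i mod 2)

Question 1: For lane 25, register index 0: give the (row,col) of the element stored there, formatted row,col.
25: gr=6,th=1
[0] (6+0,1*2+0) = (6,2)

6,2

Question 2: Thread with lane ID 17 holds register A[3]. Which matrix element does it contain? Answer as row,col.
12,3

L=17->g=17>>2=4, t=17&3=1
[3]->row 4+8=12  col 1·2+1=3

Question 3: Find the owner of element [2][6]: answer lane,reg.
11,0

r=2⇒gr=2,Rb=0  c=6⇒th=3,odd=0
L=2*4+3=11  i=0*2+0=0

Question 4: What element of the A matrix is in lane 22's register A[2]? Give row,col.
lane 22: G=5 (22/4), T=2 (22%4)
i=2: r=5+8=13, c=2*2+0=4

13,4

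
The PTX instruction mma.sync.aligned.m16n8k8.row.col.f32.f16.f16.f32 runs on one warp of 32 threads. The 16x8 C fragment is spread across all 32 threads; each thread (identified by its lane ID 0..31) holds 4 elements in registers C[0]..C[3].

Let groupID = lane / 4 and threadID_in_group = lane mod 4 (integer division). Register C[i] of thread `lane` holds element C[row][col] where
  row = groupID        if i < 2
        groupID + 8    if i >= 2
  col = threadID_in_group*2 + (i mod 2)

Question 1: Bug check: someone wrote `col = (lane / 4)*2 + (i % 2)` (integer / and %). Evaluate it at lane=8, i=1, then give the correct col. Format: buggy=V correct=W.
`(lane / 4)*2 + (i % 2)`[8,1]→5
L=8→G=8>>2=2, T=8&3=0
[1]→row 2+0=2  col 0·2+1=1
col: 5 vs 1

buggy=5 correct=1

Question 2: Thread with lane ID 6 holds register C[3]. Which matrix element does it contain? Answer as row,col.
9,5

lane 6: g=1 (6/4), t=2 (6%4)
i=3: r=1+8=9, c=2*2+1=5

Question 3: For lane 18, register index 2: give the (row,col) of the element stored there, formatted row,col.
lane 18: G=4 (18/4), T=2 (18%4)
i=2: r=4+8=12, c=2*2+0=4

12,4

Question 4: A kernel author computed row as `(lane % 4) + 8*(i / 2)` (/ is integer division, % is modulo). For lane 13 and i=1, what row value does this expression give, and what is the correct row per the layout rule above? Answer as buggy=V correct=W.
`(lane % 4) + 8*(i / 2)`[13,1]->1
13: gid=3,tid=1
[1] (3+0,1*2+1) = (3,3)
row: 1 vs 3

buggy=1 correct=3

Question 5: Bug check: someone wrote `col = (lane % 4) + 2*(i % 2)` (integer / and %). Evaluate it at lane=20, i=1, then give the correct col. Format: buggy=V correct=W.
buggy=2 correct=1

`(lane % 4) + 2*(i % 2)`[20,1]=>2
lane 20=>20/4=5, 20 mod 4=0
i=1  r:5+0=>5  c:2·0+1=>1
col: 2 vs 1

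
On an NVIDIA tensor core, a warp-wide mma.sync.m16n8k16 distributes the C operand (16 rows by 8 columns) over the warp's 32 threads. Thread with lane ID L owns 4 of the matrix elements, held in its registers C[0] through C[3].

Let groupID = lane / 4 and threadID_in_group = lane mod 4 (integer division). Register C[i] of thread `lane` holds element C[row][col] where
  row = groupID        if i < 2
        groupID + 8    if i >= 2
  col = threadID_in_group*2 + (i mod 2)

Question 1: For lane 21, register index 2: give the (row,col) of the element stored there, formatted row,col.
lane 21->21/4=5, 21 mod 4=1
i=2  r:5+8->13  c:2·1+0->2

13,2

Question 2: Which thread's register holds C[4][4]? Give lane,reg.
r=4⇒gr=4,Rb=0  c=4⇒th=2,odd=0
L=4*4+2=18  i=0*2+0=0

18,0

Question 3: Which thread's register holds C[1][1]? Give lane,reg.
r=1->g=1,rb=0  c=1->t=0,b0=1
L=1*4+0=4  i=0*2+1=1

4,1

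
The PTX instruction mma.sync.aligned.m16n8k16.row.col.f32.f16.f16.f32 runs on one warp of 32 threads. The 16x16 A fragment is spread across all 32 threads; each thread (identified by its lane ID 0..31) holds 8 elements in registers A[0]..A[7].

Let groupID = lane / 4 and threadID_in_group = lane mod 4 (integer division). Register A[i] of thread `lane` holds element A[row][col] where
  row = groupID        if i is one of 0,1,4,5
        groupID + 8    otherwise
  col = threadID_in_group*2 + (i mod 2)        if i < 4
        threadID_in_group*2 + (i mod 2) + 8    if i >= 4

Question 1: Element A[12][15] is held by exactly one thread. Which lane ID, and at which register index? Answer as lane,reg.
r:12=>grp=4,rB=1  c:15=>cB=1,tig=3,lo=1
L=4*4+3=19  i=1*4+1*2+1=7

19,7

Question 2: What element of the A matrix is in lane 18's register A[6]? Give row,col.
lane 18→18/4=4, 18 mod 4=2
i=6  r:4+8→12  c:2·2+0+8→12

12,12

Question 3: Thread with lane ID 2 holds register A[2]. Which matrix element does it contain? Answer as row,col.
8,4

L=2->gid=2>>2=0, tid=2&3=2
[2]->row 0+8=8  col 2·2+0+0=4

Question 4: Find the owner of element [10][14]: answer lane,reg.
r: 10->gid=2,r8=1  c: 14->c8=1,tid=3,i&1=0
L=2*4+3=11  i=1*4+1*2+0=6

11,6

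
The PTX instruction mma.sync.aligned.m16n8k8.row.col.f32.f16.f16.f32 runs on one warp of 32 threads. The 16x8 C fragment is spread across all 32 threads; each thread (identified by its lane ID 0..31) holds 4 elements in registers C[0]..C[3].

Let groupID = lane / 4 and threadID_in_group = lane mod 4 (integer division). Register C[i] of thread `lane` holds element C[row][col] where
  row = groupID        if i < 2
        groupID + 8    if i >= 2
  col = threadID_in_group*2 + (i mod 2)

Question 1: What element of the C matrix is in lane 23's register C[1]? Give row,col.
5,7

lane 23: g=5 (23/4), t=3 (23%4)
i=1: r=5+0=5, c=3*2+1=7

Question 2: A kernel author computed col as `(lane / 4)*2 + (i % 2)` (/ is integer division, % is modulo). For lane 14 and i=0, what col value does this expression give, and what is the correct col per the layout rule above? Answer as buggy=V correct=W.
`(lane / 4)*2 + (i % 2)`[14,0]→6
L=14→G=14>>2=3, T=14&3=2
[0]→row 3+0=3  col 2·2+0=4
col: 6 vs 4

buggy=6 correct=4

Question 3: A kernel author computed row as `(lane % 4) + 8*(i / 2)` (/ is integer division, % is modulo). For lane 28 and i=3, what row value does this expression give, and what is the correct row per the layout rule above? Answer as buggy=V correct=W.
`(lane % 4) + 8*(i / 2)`[28,3]⇒8
28: gr=7,th=0
[3] (7+8,0*2+1) = (15,1)
row: 8 vs 15

buggy=8 correct=15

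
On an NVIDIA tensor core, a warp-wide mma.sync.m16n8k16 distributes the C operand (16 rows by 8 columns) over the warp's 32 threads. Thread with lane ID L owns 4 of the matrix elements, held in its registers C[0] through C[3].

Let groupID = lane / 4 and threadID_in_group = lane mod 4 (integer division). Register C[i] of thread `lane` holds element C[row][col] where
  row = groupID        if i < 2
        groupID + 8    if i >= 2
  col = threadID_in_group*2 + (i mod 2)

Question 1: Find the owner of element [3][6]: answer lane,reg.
r:3=>grp=3,rB=0  c:6=>tig=3,lo=0
L=3*4+3=15  i=0*2+0=0

15,0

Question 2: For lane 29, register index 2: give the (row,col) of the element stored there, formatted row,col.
29: g=7,t=1
[2] (7+8,1*2+0) = (15,2)

15,2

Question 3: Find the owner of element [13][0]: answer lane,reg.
r=13->g=5,rb=1  c=0->t=0,b0=0
L=5*4+0=20  i=1*2+0=2

20,2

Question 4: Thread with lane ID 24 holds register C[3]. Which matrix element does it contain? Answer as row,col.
24: gr=6,th=0
[3] (6+8,0*2+1) = (14,1)

14,1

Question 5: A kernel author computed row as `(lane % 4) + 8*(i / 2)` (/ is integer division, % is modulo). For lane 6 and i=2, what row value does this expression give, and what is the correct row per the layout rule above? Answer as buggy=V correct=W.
buggy=10 correct=9

`(lane % 4) + 8*(i / 2)`[6,2]->10
lane 6->6/4=1, 6 mod 4=2
i=2  r:1+8->9  c:2·2+0->4
row: 10 vs 9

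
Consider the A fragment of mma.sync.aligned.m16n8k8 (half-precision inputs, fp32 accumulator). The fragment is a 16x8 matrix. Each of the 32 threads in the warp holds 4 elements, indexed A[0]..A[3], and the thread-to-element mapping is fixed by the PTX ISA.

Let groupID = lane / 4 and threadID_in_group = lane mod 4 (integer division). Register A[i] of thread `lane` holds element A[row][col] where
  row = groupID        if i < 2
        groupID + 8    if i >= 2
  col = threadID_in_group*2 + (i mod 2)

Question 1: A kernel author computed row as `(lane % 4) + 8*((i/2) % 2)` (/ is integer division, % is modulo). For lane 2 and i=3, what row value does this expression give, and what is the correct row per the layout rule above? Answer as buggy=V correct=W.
buggy=10 correct=8

`(lane % 4) + 8*((i/2) % 2)`[2,3]->10
2: g=0,t=2
[3] (0+8,2*2+1) = (8,5)
row: 10 vs 8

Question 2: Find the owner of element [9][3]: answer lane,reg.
5,3

r=9⇒gr=1,Rb=1  c=3⇒th=1,odd=1
L=1*4+1=5  i=1*2+1=3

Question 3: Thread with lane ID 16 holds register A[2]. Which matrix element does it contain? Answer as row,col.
L=16→G=16>>2=4, T=16&3=0
[2]→row 4+8=12  col 0·2+0=0

12,0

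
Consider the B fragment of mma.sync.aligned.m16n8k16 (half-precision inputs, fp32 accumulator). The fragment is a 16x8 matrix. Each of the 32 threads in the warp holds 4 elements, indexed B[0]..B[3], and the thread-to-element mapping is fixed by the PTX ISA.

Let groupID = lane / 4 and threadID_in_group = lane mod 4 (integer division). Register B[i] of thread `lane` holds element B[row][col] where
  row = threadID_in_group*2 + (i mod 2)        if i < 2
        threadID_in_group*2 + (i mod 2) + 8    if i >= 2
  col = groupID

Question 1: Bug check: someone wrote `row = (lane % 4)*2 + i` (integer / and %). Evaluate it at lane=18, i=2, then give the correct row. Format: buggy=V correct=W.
`(lane % 4)*2 + i`[18,2]->6
lane 18->18/4=4, 18 mod 4=2
i=2  r:2·2+0+8->12  c:4
row: 6 vs 12

buggy=6 correct=12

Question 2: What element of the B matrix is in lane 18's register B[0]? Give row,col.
4,4

lane 18: G=4 (18/4), T=2 (18%4)
i=0: r=2*2+0+0=4, c=G=4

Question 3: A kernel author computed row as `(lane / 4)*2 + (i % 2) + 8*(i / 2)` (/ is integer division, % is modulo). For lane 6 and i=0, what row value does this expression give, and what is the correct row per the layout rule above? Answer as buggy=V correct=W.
buggy=2 correct=4

`(lane / 4)*2 + (i % 2) + 8*(i / 2)`[6,0]⇒2
lane 6: gr=1 (6/4), th=2 (6%4)
i=0: r=2*2+0+0=4, c=gr=1
row: 2 vs 4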